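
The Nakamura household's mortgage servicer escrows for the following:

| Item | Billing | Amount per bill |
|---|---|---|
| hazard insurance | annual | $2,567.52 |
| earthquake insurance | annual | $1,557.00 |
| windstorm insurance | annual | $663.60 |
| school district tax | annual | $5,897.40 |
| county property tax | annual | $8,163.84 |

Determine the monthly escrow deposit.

Hazard insurance — $2,567.52/yr
Earthquake insurance — $1,557.00/yr
Windstorm insurance — $663.60/yr
School district tax — $5,897.40/yr
County property tax — $8,163.84/yr
Yearly total = $18,849.36
Per month = $18,849.36 / 12 = $1,570.78

$1,570.78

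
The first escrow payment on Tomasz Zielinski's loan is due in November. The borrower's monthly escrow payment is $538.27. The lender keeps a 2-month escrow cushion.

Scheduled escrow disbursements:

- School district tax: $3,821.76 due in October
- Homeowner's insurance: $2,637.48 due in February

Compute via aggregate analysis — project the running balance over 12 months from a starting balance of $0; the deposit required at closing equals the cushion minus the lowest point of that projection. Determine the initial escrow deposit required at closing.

Cushion = 2 × $538.27 = $1,076.54
Trial balance (start $0, +$538.27 each month, − disbursements):
  Nov: +$538.27 → $538.27
  Dec: +$538.27 → $1,076.54
  Jan: +$538.27 → $1,614.81
  Feb: +$538.27 − $2,637.48 → -$484.40
  Mar: +$538.27 → $53.87
  Apr: +$538.27 → $592.14
  May: +$538.27 → $1,130.41
  Jun: +$538.27 → $1,668.68
  Jul: +$538.27 → $2,206.95
  Aug: +$538.27 → $2,745.22
  Sep: +$538.27 → $3,283.49
  Oct: +$538.27 − $3,821.76 → $0.00
Lowest trial balance = -$484.40 (Feb)
Initial deposit = cushion − low point = $1,076.54 − (-$484.40) = $1,560.94

$1,560.94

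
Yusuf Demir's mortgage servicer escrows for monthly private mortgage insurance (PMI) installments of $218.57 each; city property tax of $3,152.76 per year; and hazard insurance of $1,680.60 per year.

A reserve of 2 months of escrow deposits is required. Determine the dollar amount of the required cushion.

Private mortgage insurance (PMI): $218.57 × 12 = $2,622.84
City property tax: $3,152.76
Hazard insurance: $1,680.60
Total annual escrow = $7,456.20
Monthly escrow = $7,456.20 ÷ 12 = $621.35
Cushion = 2 × $621.35 = $1,242.70

$1,242.70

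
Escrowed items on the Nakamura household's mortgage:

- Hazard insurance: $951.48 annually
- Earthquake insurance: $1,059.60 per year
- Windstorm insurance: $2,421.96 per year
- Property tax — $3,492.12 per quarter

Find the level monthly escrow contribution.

$1,533.46

Hazard insurance — $951.48/yr
Earthquake insurance — $1,059.60/yr
Windstorm insurance — $2,421.96/yr
Property tax — $3,492.12 × 4 = $13,968.48/yr
Total per year = $18,401.52
Monthly escrow = $18,401.52 ÷ 12 = $1,533.46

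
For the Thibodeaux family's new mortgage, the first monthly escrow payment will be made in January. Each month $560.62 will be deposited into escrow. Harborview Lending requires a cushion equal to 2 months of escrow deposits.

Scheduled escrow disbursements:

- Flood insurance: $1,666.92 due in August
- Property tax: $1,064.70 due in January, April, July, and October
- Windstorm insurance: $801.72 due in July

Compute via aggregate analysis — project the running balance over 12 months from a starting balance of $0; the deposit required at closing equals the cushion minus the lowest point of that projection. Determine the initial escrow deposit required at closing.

$2,299.02

Cushion = 2 × $560.62 = $1,121.24
Trial balance (start $0, +$560.62 each month, − disbursements):
  Jan: +$560.62 − $1,064.70 → -$504.08
  Feb: +$560.62 → $56.54
  Mar: +$560.62 → $617.16
  Apr: +$560.62 − $1,064.70 → $113.08
  May: +$560.62 → $673.70
  Jun: +$560.62 → $1,234.32
  Jul: +$560.62 − $1,866.42 → -$71.48
  Aug: +$560.62 − $1,666.92 → -$1,177.78
  Sep: +$560.62 → -$617.16
  Oct: +$560.62 − $1,064.70 → -$1,121.24
  Nov: +$560.62 → -$560.62
  Dec: +$560.62 → $0.00
Lowest trial balance = -$1,177.78 (Aug)
Initial deposit = cushion − low point = $1,121.24 − (-$1,177.78) = $2,299.02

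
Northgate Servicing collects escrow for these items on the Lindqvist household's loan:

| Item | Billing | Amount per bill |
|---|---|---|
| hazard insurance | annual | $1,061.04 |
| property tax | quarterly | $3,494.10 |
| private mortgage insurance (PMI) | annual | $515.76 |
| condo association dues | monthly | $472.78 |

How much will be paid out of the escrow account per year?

$21,226.56

Hazard insurance — $1,061.04 per year
Property tax — $3,494.10 × 4 = $13,976.40 per year
Private mortgage insurance (PMI) — $515.76 per year
Condo association dues — $472.78 × 12 = $5,673.36 per year
Total per year = $1,061.04 + $13,976.40 + $515.76 + $5,673.36 = $21,226.56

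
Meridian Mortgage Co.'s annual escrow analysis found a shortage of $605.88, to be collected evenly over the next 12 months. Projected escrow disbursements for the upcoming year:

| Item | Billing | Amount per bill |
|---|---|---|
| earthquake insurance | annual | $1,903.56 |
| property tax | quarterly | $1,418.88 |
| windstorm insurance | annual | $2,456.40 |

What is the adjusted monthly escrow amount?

$886.78

Earthquake insurance: $1,903.56 annually
Property tax: $1,418.88 × 4 = $5,675.52 annually
Windstorm insurance: $2,456.40 annually
Combined annual = $1,903.56 + $5,675.52 + $2,456.40 = $10,035.48
Monthly = $10,035.48 / 12 = $836.29
Shortage per month = $605.88 / 12 = $50.49
New monthly escrow = $836.29 + $50.49 = $886.78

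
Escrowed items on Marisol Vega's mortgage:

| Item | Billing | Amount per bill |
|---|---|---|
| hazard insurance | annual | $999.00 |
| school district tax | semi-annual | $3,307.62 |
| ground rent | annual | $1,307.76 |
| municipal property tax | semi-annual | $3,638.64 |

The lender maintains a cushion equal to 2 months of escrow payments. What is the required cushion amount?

Hazard insurance — $999.00 per year
School district tax — $3,307.62 × 2 = $6,615.24 per year
Ground rent — $1,307.76 per year
Municipal property tax — $3,638.64 × 2 = $7,277.28 per year
Annual escrow total = $999.00 + $6,615.24 + $1,307.76 + $7,277.28 = $16,199.28
Monthly escrow = $16,199.28 / 12 = $1,349.94
Cushion = 2 × $1,349.94 = $2,699.88

$2,699.88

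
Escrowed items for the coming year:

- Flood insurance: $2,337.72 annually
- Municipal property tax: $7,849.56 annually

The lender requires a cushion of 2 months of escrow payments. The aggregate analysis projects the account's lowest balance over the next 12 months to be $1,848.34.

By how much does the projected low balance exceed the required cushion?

$150.46

Flood insurance — $2,337.72 per year
Municipal property tax — $7,849.56 per year
Total per year = $2,337.72 + $7,849.56 = $10,187.28
Monthly = $10,187.28 ÷ 12 = $848.94
Required cushion = 2 × $848.94 = $1,697.88
Surplus = $1,848.34 − $1,697.88 = $150.46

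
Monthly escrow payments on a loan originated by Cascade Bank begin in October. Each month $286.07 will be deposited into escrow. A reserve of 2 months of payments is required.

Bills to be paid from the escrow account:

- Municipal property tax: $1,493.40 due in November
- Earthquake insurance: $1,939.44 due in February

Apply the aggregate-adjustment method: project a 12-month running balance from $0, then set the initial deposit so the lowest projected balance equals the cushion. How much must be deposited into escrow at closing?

$2,574.63

Cushion = 2 × $286.07 = $572.14
Trial balance (start $0, +$286.07 each month, − disbursements):
  Oct: +$286.07 → $286.07
  Nov: +$286.07 − $1,493.40 → -$921.26
  Dec: +$286.07 → -$635.19
  Jan: +$286.07 → -$349.12
  Feb: +$286.07 − $1,939.44 → -$2,002.49
  Mar: +$286.07 → -$1,716.42
  Apr: +$286.07 → -$1,430.35
  May: +$286.07 → -$1,144.28
  Jun: +$286.07 → -$858.21
  Jul: +$286.07 → -$572.14
  Aug: +$286.07 → -$286.07
  Sep: +$286.07 → $0.00
Lowest trial balance = -$2,002.49 (Feb)
Initial deposit = cushion − low point = $572.14 − (-$2,002.49) = $2,574.63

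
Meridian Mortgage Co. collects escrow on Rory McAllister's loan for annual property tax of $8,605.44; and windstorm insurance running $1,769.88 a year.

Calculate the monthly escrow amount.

Property tax = $8,605.44 annually
Windstorm insurance = $1,769.88 annually
Total per year = $8,605.44 + $1,769.88 = $10,375.32
Base monthly escrow = $10,375.32 / 12 = $864.61

$864.61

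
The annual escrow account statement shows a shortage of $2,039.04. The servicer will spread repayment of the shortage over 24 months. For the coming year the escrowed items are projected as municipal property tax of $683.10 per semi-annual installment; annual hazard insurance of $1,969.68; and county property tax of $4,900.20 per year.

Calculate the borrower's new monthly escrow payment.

Municipal property tax = $683.10 × 2 = $1,366.20
Hazard insurance = $1,969.68
County property tax = $4,900.20
Total annual escrow = $8,236.08
Monthly escrow = $8,236.08 / 12 = $686.34
Shortage spread = $2,039.04 / 24 = $84.96/mo
New monthly escrow = $686.34 + $84.96 = $771.30

$771.30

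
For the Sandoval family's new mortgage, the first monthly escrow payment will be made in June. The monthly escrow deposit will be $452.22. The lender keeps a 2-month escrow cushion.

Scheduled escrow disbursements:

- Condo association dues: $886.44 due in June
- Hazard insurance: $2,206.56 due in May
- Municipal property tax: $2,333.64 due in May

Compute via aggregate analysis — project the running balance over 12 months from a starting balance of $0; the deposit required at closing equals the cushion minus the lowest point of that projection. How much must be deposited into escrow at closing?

$1,338.66

Cushion = 2 × $452.22 = $904.44
Trial balance (start $0, +$452.22 each month, − disbursements):
  Jun: +$452.22 − $886.44 → -$434.22
  Jul: +$452.22 → $18.00
  Aug: +$452.22 → $470.22
  Sep: +$452.22 → $922.44
  Oct: +$452.22 → $1,374.66
  Nov: +$452.22 → $1,826.88
  Dec: +$452.22 → $2,279.10
  Jan: +$452.22 → $2,731.32
  Feb: +$452.22 → $3,183.54
  Mar: +$452.22 → $3,635.76
  Apr: +$452.22 → $4,087.98
  May: +$452.22 − $4,540.20 → $0.00
Lowest trial balance = -$434.22 (Jun)
Initial deposit = cushion − low point = $904.44 − (-$434.22) = $1,338.66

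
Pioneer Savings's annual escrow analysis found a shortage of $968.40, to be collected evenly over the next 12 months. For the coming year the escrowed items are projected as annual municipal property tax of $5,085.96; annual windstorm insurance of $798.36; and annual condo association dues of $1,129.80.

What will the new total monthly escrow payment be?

Municipal property tax — $5,085.96/yr
Windstorm insurance — $798.36/yr
Condo association dues — $1,129.80/yr
Total per year = $5,085.96 + $798.36 + $1,129.80 = $7,014.12
Base monthly escrow = $7,014.12 / 12 = $584.51
Monthly shortage recovery: $968.40 / 12 = $80.70
New monthly escrow = $584.51 + $80.70 = $665.21

$665.21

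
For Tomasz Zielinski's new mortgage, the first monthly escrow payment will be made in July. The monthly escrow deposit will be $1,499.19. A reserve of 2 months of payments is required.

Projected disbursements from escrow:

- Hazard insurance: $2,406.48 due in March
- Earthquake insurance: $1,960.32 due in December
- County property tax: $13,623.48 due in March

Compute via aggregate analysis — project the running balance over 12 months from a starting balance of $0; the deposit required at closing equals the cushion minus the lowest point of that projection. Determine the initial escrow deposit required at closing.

Cushion = 2 × $1,499.19 = $2,998.38
Trial balance (start $0, +$1,499.19 each month, − disbursements):
  Jul: +$1,499.19 → $1,499.19
  Aug: +$1,499.19 → $2,998.38
  Sep: +$1,499.19 → $4,497.57
  Oct: +$1,499.19 → $5,996.76
  Nov: +$1,499.19 → $7,495.95
  Dec: +$1,499.19 − $1,960.32 → $7,034.82
  Jan: +$1,499.19 → $8,534.01
  Feb: +$1,499.19 → $10,033.20
  Mar: +$1,499.19 − $16,029.96 → -$4,497.57
  Apr: +$1,499.19 → -$2,998.38
  May: +$1,499.19 → -$1,499.19
  Jun: +$1,499.19 → $0.00
Lowest trial balance = -$4,497.57 (Mar)
Initial deposit = cushion − low point = $2,998.38 − (-$4,497.57) = $7,495.95

$7,495.95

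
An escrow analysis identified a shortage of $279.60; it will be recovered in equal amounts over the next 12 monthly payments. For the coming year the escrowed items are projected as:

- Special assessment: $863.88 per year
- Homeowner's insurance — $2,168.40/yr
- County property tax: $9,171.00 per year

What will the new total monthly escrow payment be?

$1,040.24

Special assessment = $863.88 per year
Homeowner's insurance = $2,168.40 per year
County property tax = $9,171.00 per year
Total per year = $863.88 + $2,168.40 + $9,171.00 = $12,203.28
Per month = $12,203.28 / 12 = $1,016.94
Shortage per month = $279.60 / 12 = $23.30
Adjusted monthly = $1,016.94 + $23.30 = $1,040.24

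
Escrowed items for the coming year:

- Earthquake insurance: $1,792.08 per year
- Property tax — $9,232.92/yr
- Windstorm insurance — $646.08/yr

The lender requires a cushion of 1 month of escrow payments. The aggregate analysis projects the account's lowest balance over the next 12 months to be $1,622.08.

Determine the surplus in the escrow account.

$649.49

Earthquake insurance: $1,792.08/yr
Property tax: $9,232.92/yr
Windstorm insurance: $646.08/yr
Combined annual = $1,792.08 + $9,232.92 + $646.08 = $11,671.08
Monthly escrow = $11,671.08 / 12 = $972.59
Cushion = 1 × $972.59 = $972.59
Surplus = $1,622.08 − $972.59 = $649.49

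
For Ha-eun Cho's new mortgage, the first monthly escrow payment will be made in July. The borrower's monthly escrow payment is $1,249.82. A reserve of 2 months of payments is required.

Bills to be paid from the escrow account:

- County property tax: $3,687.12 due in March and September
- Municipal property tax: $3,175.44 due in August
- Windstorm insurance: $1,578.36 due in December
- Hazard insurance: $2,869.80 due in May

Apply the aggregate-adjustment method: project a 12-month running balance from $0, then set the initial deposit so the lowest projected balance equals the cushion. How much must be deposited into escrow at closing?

$5,612.74

Cushion = 2 × $1,249.82 = $2,499.64
Trial balance (start $0, +$1,249.82 each month, − disbursements):
  Jul: +$1,249.82 → $1,249.82
  Aug: +$1,249.82 − $3,175.44 → -$675.80
  Sep: +$1,249.82 − $3,687.12 → -$3,113.10
  Oct: +$1,249.82 → -$1,863.28
  Nov: +$1,249.82 → -$613.46
  Dec: +$1,249.82 − $1,578.36 → -$942.00
  Jan: +$1,249.82 → $307.82
  Feb: +$1,249.82 → $1,557.64
  Mar: +$1,249.82 − $3,687.12 → -$879.66
  Apr: +$1,249.82 → $370.16
  May: +$1,249.82 − $2,869.80 → -$1,249.82
  Jun: +$1,249.82 → $0.00
Lowest trial balance = -$3,113.10 (Sep)
Initial deposit = cushion − low point = $2,499.64 − (-$3,113.10) = $5,612.74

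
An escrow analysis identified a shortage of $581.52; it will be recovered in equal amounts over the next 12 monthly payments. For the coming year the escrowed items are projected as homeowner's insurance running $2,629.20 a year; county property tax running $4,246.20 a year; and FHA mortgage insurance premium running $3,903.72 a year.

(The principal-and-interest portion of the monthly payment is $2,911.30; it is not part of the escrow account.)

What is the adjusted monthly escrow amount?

Homeowner's insurance: $2,629.20 per year
County property tax: $4,246.20 per year
FHA mortgage insurance premium: $3,903.72 per year
Total per year = $2,629.20 + $4,246.20 + $3,903.72 = $10,779.12
Base monthly escrow = $10,779.12 ÷ 12 = $898.26
Shortage spread = $581.52 ÷ 12 = $48.46/mo
Adjusted monthly = $898.26 + $48.46 = $946.72

$946.72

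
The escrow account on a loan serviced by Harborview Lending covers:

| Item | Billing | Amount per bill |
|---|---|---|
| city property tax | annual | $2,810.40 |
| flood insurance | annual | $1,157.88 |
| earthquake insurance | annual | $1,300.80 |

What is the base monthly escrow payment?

$439.09

City property tax: $2,810.40
Flood insurance: $1,157.88
Earthquake insurance: $1,300.80
Total per year = $5,269.08
Monthly = $5,269.08 ÷ 12 = $439.09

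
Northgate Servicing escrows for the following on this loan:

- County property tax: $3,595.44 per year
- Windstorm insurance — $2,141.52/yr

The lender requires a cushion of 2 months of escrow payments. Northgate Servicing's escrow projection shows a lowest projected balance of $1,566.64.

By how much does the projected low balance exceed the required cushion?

County property tax — $3,595.44
Windstorm insurance — $2,141.52
Total per year = $3,595.44 + $2,141.52 = $5,736.96
Per month = $5,736.96 / 12 = $478.08
Cushion = 2 × $478.08 = $956.16
Excess over cushion: $1,566.64 − $956.16 = $610.48

$610.48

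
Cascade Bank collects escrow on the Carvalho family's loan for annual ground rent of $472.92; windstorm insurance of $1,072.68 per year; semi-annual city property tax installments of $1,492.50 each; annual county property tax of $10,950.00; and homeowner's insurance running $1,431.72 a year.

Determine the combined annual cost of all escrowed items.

Ground rent = $472.92 per year
Windstorm insurance = $1,072.68 per year
City property tax = $1,492.50 × 2 = $2,985.00 per year
County property tax = $10,950.00 per year
Homeowner's insurance = $1,431.72 per year
Yearly total = $472.92 + $1,072.68 + $2,985.00 + $10,950.00 + $1,431.72 = $16,912.32

$16,912.32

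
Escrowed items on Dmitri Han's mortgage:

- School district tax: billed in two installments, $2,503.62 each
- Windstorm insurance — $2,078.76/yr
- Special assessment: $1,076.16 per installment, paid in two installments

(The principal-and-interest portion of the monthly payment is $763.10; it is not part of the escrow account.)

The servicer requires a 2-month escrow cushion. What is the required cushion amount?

$1,539.72

School district tax — $2,503.62 × 2 = $5,007.24
Windstorm insurance — $2,078.76
Special assessment — $1,076.16 × 2 = $2,152.32
Annual escrow total = $9,238.32
Per month = $9,238.32 ÷ 12 = $769.86
Reserve = 2 × $769.86 = $1,539.72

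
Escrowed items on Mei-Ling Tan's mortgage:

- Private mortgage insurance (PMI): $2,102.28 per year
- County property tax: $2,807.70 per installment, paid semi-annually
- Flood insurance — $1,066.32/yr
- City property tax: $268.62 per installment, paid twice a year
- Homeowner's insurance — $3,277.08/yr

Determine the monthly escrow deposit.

Private mortgage insurance (PMI): $2,102.28
County property tax: $2,807.70 × 2 = $5,615.40
Flood insurance: $1,066.32
City property tax: $268.62 × 2 = $537.24
Homeowner's insurance: $3,277.08
Yearly total = $2,102.28 + $5,615.40 + $1,066.32 + $537.24 + $3,277.08 = $12,598.32
Base monthly escrow = $12,598.32 ÷ 12 = $1,049.86

$1,049.86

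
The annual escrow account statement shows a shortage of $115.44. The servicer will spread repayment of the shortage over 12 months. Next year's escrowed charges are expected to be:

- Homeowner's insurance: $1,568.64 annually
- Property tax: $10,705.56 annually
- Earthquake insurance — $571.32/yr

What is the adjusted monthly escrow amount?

Homeowner's insurance = $1,568.64 annually
Property tax = $10,705.56 annually
Earthquake insurance = $571.32 annually
Total per year = $12,845.52
Monthly escrow = $12,845.52 / 12 = $1,070.46
Monthly shortage recovery: $115.44 ÷ 12 = $9.62
New monthly escrow = $1,070.46 + $9.62 = $1,080.08

$1,080.08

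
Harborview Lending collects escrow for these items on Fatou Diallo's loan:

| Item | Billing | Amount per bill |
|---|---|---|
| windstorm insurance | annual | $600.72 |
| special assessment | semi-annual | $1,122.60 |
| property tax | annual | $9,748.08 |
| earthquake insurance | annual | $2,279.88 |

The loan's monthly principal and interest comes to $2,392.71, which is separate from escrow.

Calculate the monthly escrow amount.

Windstorm insurance — $600.72/yr
Special assessment — $1,122.60 × 2 = $2,245.20/yr
Property tax — $9,748.08/yr
Earthquake insurance — $2,279.88/yr
Annual escrow total = $14,873.88
Monthly escrow = $14,873.88 ÷ 12 = $1,239.49

$1,239.49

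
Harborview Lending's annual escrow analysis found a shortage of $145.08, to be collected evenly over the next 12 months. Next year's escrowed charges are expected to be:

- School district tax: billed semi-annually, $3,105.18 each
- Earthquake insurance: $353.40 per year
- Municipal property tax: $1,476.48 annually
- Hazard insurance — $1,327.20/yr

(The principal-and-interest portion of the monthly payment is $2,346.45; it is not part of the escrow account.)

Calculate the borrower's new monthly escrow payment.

School district tax: $3,105.18 × 2 = $6,210.36 per year
Earthquake insurance: $353.40 per year
Municipal property tax: $1,476.48 per year
Hazard insurance: $1,327.20 per year
Total per year = $9,367.44
Base monthly escrow = $9,367.44 / 12 = $780.62
Monthly shortage recovery: $145.08 ÷ 12 = $12.09
New monthly escrow = $780.62 + $12.09 = $792.71

$792.71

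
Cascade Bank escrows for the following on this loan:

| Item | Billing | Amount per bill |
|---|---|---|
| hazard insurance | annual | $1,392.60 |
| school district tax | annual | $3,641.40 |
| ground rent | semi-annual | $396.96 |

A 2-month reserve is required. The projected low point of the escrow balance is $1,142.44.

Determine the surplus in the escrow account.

$171.12

Hazard insurance = $1,392.60/yr
School district tax = $3,641.40/yr
Ground rent = $396.96 × 2 = $793.92/yr
Total per year = $5,827.92
Monthly escrow = $5,827.92 ÷ 12 = $485.66
Required cushion = 2 × $485.66 = $971.32
Surplus = $1,142.44 − $971.32 = $171.12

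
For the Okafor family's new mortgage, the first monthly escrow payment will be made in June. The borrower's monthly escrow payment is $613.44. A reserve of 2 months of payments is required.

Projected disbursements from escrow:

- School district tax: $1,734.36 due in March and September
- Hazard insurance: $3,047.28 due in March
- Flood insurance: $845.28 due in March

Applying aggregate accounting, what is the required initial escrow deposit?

Cushion = 2 × $613.44 = $1,226.88
Trial balance (start $0, +$613.44 each month, − disbursements):
  Jun: +$613.44 → $613.44
  Jul: +$613.44 → $1,226.88
  Aug: +$613.44 → $1,840.32
  Sep: +$613.44 − $1,734.36 → $719.40
  Oct: +$613.44 → $1,332.84
  Nov: +$613.44 → $1,946.28
  Dec: +$613.44 → $2,559.72
  Jan: +$613.44 → $3,173.16
  Feb: +$613.44 → $3,786.60
  Mar: +$613.44 − $5,626.92 → -$1,226.88
  Apr: +$613.44 → -$613.44
  May: +$613.44 → $0.00
Lowest trial balance = -$1,226.88 (Mar)
Initial deposit = cushion − low point = $1,226.88 − (-$1,226.88) = $2,453.76

$2,453.76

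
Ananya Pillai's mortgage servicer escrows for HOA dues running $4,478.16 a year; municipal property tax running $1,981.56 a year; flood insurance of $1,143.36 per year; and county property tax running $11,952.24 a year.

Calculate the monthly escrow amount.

HOA dues: $4,478.16
Municipal property tax: $1,981.56
Flood insurance: $1,143.36
County property tax: $11,952.24
Total annual escrow = $4,478.16 + $1,981.56 + $1,143.36 + $11,952.24 = $19,555.32
Monthly = $19,555.32 / 12 = $1,629.61

$1,629.61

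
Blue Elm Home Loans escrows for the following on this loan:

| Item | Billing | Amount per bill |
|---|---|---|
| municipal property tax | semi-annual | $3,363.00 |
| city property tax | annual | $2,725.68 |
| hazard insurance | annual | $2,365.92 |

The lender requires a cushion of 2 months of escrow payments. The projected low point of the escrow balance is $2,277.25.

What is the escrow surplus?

$307.65

Municipal property tax = $3,363.00 × 2 = $6,726.00/yr
City property tax = $2,725.68/yr
Hazard insurance = $2,365.92/yr
Total annual escrow = $11,817.60
Monthly escrow = $11,817.60 / 12 = $984.80
Required reserve = 2 × $984.80 = $1,969.60
Surplus = $2,277.25 − $1,969.60 = $307.65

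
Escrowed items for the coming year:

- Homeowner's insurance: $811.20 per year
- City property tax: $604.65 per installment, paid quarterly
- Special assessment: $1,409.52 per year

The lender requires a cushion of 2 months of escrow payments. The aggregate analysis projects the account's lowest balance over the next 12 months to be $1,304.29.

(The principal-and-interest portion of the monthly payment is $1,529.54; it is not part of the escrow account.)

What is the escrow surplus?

$531.07

Homeowner's insurance = $811.20
City property tax = $604.65 × 4 = $2,418.60
Special assessment = $1,409.52
Total per year = $4,639.32
Per month = $4,639.32 / 12 = $386.61
Cushion = 2 × $386.61 = $773.22
Surplus = $1,304.29 − $773.22 = $531.07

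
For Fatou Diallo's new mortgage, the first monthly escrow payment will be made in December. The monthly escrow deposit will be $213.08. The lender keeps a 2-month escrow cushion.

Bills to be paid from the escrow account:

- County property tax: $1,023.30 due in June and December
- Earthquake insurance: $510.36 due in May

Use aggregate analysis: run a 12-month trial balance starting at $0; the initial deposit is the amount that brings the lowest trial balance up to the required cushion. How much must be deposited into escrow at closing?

$1,491.56

Cushion = 2 × $213.08 = $426.16
Trial balance (start $0, +$213.08 each month, − disbursements):
  Dec: +$213.08 − $1,023.30 → -$810.22
  Jan: +$213.08 → -$597.14
  Feb: +$213.08 → -$384.06
  Mar: +$213.08 → -$170.98
  Apr: +$213.08 → $42.10
  May: +$213.08 − $510.36 → -$255.18
  Jun: +$213.08 − $1,023.30 → -$1,065.40
  Jul: +$213.08 → -$852.32
  Aug: +$213.08 → -$639.24
  Sep: +$213.08 → -$426.16
  Oct: +$213.08 → -$213.08
  Nov: +$213.08 → $0.00
Lowest trial balance = -$1,065.40 (Jun)
Initial deposit = cushion − low point = $426.16 − (-$1,065.40) = $1,491.56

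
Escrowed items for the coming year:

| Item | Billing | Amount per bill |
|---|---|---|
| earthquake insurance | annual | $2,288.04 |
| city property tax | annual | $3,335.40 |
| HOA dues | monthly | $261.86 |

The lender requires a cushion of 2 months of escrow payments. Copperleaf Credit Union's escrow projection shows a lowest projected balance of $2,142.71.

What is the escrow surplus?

Earthquake insurance = $2,288.04 per year
City property tax = $3,335.40 per year
HOA dues = $261.86 × 12 = $3,142.32 per year
Annual escrow total = $8,765.76
Monthly = $8,765.76 / 12 = $730.48
Required cushion = 2 × $730.48 = $1,460.96
Excess over cushion: $2,142.71 − $1,460.96 = $681.75

$681.75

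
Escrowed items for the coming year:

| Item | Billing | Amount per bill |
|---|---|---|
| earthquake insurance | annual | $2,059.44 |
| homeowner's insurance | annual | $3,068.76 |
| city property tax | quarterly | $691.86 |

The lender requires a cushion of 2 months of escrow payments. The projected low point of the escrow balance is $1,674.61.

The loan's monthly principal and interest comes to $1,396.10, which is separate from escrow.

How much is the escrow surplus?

$358.67

Earthquake insurance = $2,059.44 per year
Homeowner's insurance = $3,068.76 per year
City property tax = $691.86 × 4 = $2,767.44 per year
Yearly total = $7,895.64
Monthly escrow = $7,895.64 / 12 = $657.97
Cushion = 2 × $657.97 = $1,315.94
Excess over cushion: $1,674.61 − $1,315.94 = $358.67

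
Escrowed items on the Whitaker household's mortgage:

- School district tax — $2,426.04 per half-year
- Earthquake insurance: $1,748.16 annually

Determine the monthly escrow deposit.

$550.02

School district tax — $2,426.04 × 2 = $4,852.08
Earthquake insurance — $1,748.16
Total annual escrow = $4,852.08 + $1,748.16 = $6,600.24
Per month = $6,600.24 / 12 = $550.02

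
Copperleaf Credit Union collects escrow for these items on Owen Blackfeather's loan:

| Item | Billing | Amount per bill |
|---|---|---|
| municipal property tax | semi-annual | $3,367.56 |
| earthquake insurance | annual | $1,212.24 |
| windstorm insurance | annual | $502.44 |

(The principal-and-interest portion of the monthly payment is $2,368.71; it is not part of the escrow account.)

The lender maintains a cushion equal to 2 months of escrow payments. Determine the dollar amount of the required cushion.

Municipal property tax = $3,367.56 × 2 = $6,735.12
Earthquake insurance = $1,212.24
Windstorm insurance = $502.44
Annual escrow total = $6,735.12 + $1,212.24 + $502.44 = $8,449.80
Base monthly escrow = $8,449.80 / 12 = $704.15
Reserve = 2 × $704.15 = $1,408.30

$1,408.30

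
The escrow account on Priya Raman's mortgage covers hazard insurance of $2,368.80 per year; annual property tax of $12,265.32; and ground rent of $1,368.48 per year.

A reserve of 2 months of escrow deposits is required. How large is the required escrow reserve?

Hazard insurance — $2,368.80/yr
Property tax — $12,265.32/yr
Ground rent — $1,368.48/yr
Combined annual = $2,368.80 + $12,265.32 + $1,368.48 = $16,002.60
Per month = $16,002.60 / 12 = $1,333.55
Reserve = 2 × $1,333.55 = $2,667.10

$2,667.10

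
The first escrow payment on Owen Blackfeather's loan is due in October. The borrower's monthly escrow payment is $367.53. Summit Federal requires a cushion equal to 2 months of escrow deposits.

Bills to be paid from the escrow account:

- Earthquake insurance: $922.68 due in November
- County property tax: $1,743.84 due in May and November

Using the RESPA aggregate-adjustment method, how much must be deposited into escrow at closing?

Cushion = 2 × $367.53 = $735.06
Trial balance (start $0, +$367.53 each month, − disbursements):
  Oct: +$367.53 → $367.53
  Nov: +$367.53 − $2,666.52 → -$1,931.46
  Dec: +$367.53 → -$1,563.93
  Jan: +$367.53 → -$1,196.40
  Feb: +$367.53 → -$828.87
  Mar: +$367.53 → -$461.34
  Apr: +$367.53 → -$93.81
  May: +$367.53 − $1,743.84 → -$1,470.12
  Jun: +$367.53 → -$1,102.59
  Jul: +$367.53 → -$735.06
  Aug: +$367.53 → -$367.53
  Sep: +$367.53 → $0.00
Lowest trial balance = -$1,931.46 (Nov)
Initial deposit = cushion − low point = $735.06 − (-$1,931.46) = $2,666.52

$2,666.52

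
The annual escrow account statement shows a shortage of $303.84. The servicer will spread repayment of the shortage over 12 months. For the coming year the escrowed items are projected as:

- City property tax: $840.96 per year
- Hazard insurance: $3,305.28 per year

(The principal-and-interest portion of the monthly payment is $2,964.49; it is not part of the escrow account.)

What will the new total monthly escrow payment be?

City property tax = $840.96 per year
Hazard insurance = $3,305.28 per year
Annual escrow total = $840.96 + $3,305.28 = $4,146.24
Monthly escrow = $4,146.24 ÷ 12 = $345.52
Shortage per month = $303.84 / 12 = $25.32
New monthly escrow = $345.52 + $25.32 = $370.84

$370.84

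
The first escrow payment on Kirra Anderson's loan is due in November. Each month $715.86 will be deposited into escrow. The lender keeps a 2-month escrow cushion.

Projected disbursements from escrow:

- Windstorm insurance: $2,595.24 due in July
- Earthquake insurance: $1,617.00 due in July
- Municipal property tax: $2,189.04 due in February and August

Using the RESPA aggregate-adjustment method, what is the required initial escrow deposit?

Cushion = 2 × $715.86 = $1,431.72
Trial balance (start $0, +$715.86 each month, − disbursements):
  Nov: +$715.86 → $715.86
  Dec: +$715.86 → $1,431.72
  Jan: +$715.86 → $2,147.58
  Feb: +$715.86 − $2,189.04 → $674.40
  Mar: +$715.86 → $1,390.26
  Apr: +$715.86 → $2,106.12
  May: +$715.86 → $2,821.98
  Jun: +$715.86 → $3,537.84
  Jul: +$715.86 − $4,212.24 → $41.46
  Aug: +$715.86 − $2,189.04 → -$1,431.72
  Sep: +$715.86 → -$715.86
  Oct: +$715.86 → $0.00
Lowest trial balance = -$1,431.72 (Aug)
Initial deposit = cushion − low point = $1,431.72 − (-$1,431.72) = $2,863.44

$2,863.44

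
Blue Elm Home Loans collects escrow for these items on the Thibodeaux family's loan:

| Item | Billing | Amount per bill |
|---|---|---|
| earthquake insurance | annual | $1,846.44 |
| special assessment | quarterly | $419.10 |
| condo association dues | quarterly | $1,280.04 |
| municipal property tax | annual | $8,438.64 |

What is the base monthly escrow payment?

$1,423.47

Earthquake insurance: $1,846.44/yr
Special assessment: $419.10 × 4 = $1,676.40/yr
Condo association dues: $1,280.04 × 4 = $5,120.16/yr
Municipal property tax: $8,438.64/yr
Total annual escrow = $17,081.64
Monthly = $17,081.64 / 12 = $1,423.47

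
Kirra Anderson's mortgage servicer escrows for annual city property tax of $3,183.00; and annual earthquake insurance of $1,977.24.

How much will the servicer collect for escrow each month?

$430.02

City property tax = $3,183.00 per year
Earthquake insurance = $1,977.24 per year
Combined annual = $5,160.24
Base monthly escrow = $5,160.24 / 12 = $430.02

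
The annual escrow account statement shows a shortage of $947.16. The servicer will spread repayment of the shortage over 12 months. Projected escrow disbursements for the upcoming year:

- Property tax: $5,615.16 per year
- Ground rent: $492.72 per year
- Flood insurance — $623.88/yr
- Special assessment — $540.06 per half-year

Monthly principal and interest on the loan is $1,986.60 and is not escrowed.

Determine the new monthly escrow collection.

$729.92

Property tax = $5,615.16
Ground rent = $492.72
Flood insurance = $623.88
Special assessment = $540.06 × 2 = $1,080.12
Total per year = $5,615.16 + $492.72 + $623.88 + $1,080.12 = $7,811.88
Monthly escrow = $7,811.88 ÷ 12 = $650.99
Shortage spread = $947.16 / 12 = $78.93/mo
New monthly escrow = $650.99 + $78.93 = $729.92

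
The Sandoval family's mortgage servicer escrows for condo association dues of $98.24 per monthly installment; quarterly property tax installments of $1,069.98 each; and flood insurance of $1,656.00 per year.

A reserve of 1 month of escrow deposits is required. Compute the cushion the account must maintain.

Condo association dues = $98.24 × 12 = $1,178.88
Property tax = $1,069.98 × 4 = $4,279.92
Flood insurance = $1,656.00
Total per year = $1,178.88 + $4,279.92 + $1,656.00 = $7,114.80
Base monthly escrow = $7,114.80 ÷ 12 = $592.90
Required cushion = 1 × $592.90 = $592.90

$592.90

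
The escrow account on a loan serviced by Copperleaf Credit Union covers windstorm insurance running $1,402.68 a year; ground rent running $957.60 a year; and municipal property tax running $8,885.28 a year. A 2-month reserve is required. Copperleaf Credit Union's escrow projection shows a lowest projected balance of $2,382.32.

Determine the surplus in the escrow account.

Windstorm insurance: $1,402.68 annually
Ground rent: $957.60 annually
Municipal property tax: $8,885.28 annually
Yearly total = $1,402.68 + $957.60 + $8,885.28 = $11,245.56
Monthly escrow = $11,245.56 ÷ 12 = $937.13
Required reserve = 2 × $937.13 = $1,874.26
Excess over cushion: $2,382.32 − $1,874.26 = $508.06

$508.06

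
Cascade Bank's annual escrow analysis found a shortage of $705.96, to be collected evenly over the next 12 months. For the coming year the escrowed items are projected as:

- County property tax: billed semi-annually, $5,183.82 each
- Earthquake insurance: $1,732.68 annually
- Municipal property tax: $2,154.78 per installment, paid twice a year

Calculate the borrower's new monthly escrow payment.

County property tax — $5,183.82 × 2 = $10,367.64
Earthquake insurance — $1,732.68
Municipal property tax — $2,154.78 × 2 = $4,309.56
Total per year = $16,409.88
Monthly = $16,409.88 ÷ 12 = $1,367.49
Monthly shortage recovery: $705.96 / 12 = $58.83
New monthly escrow = $1,367.49 + $58.83 = $1,426.32

$1,426.32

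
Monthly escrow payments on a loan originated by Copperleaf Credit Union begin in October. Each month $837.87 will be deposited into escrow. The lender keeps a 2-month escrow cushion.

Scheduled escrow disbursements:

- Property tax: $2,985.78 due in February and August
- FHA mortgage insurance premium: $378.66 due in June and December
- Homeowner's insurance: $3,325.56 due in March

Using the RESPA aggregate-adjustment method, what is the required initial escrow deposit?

Cushion = 2 × $837.87 = $1,675.74
Trial balance (start $0, +$837.87 each month, − disbursements):
  Oct: +$837.87 → $837.87
  Nov: +$837.87 → $1,675.74
  Dec: +$837.87 − $378.66 → $2,134.95
  Jan: +$837.87 → $2,972.82
  Feb: +$837.87 − $2,985.78 → $824.91
  Mar: +$837.87 − $3,325.56 → -$1,662.78
  Apr: +$837.87 → -$824.91
  May: +$837.87 → $12.96
  Jun: +$837.87 − $378.66 → $472.17
  Jul: +$837.87 → $1,310.04
  Aug: +$837.87 − $2,985.78 → -$837.87
  Sep: +$837.87 → $0.00
Lowest trial balance = -$1,662.78 (Mar)
Initial deposit = cushion − low point = $1,675.74 − (-$1,662.78) = $3,338.52

$3,338.52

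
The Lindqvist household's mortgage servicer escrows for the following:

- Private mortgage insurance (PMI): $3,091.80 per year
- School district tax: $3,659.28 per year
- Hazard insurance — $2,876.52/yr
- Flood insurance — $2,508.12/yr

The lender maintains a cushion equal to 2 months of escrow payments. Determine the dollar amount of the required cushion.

$2,022.62

Private mortgage insurance (PMI) = $3,091.80 annually
School district tax = $3,659.28 annually
Hazard insurance = $2,876.52 annually
Flood insurance = $2,508.12 annually
Annual escrow total = $12,135.72
Per month = $12,135.72 / 12 = $1,011.31
Cushion = 2 × $1,011.31 = $2,022.62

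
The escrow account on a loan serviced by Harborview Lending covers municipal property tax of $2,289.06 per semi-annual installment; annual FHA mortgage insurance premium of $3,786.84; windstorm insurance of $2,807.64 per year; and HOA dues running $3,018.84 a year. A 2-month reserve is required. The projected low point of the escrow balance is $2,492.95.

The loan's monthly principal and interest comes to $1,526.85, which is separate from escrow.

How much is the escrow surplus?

Municipal property tax — $2,289.06 × 2 = $4,578.12 annually
FHA mortgage insurance premium — $3,786.84 annually
Windstorm insurance — $2,807.64 annually
HOA dues — $3,018.84 annually
Total annual escrow = $4,578.12 + $3,786.84 + $2,807.64 + $3,018.84 = $14,191.44
Base monthly escrow = $14,191.44 / 12 = $1,182.62
Cushion = 2 × $1,182.62 = $2,365.24
Excess over cushion: $2,492.95 − $2,365.24 = $127.71

$127.71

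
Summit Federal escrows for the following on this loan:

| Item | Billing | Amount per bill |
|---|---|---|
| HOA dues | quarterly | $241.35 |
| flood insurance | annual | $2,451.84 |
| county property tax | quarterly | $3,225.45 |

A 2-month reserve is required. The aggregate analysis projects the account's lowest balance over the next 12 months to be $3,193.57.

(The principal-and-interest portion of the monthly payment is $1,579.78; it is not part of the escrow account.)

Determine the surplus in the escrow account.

HOA dues — $241.35 × 4 = $965.40/yr
Flood insurance — $2,451.84/yr
County property tax — $3,225.45 × 4 = $12,901.80/yr
Total annual escrow = $965.40 + $2,451.84 + $12,901.80 = $16,319.04
Monthly escrow = $16,319.04 ÷ 12 = $1,359.92
Required cushion = 2 × $1,359.92 = $2,719.84
Surplus = $3,193.57 − $2,719.84 = $473.73

$473.73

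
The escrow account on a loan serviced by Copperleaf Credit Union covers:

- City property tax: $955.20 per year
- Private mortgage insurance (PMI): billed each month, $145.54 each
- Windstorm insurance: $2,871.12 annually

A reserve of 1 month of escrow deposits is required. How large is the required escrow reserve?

$464.40

City property tax: $955.20
Private mortgage insurance (PMI): $145.54 × 12 = $1,746.48
Windstorm insurance: $2,871.12
Yearly total = $5,572.80
Monthly = $5,572.80 ÷ 12 = $464.40
Reserve = 1 × $464.40 = $464.40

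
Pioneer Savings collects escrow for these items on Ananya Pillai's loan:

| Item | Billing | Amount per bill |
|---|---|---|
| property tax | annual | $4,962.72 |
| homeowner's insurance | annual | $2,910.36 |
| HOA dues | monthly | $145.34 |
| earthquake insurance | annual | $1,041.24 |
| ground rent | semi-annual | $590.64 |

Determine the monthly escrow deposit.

$986.64

Property tax: $4,962.72 per year
Homeowner's insurance: $2,910.36 per year
HOA dues: $145.34 × 12 = $1,744.08 per year
Earthquake insurance: $1,041.24 per year
Ground rent: $590.64 × 2 = $1,181.28 per year
Yearly total = $4,962.72 + $2,910.36 + $1,744.08 + $1,041.24 + $1,181.28 = $11,839.68
Monthly = $11,839.68 ÷ 12 = $986.64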